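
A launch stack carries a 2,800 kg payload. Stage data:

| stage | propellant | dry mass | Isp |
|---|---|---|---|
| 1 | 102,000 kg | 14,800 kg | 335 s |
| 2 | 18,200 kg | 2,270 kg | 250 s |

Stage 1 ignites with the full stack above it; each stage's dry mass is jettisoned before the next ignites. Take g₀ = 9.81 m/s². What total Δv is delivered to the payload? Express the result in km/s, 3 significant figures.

Ignition mass of stage 1 = 102,000+14,800 + 18,200+2,270 + 2,800 = 140,070 kg.
Stage 1: m₀ = 140,070 kg, m_f = 140,070 − 102,000 = 38,070 kg; Δv = 335×9.81×ln(3.679) = 3286.4×1.3027 ≈ 4281 m/s.
Stage 2: m₀ = 23,270 kg, m_f = 23,270 − 18,200 = 5,070 kg; Δv = 250×9.81×ln(4.59) = 2452.5×1.5238 ≈ 3737 m/s.
Total Δv = 4281 + 3737 = 8018 m/s.

Δv ≈ 8.02 km/s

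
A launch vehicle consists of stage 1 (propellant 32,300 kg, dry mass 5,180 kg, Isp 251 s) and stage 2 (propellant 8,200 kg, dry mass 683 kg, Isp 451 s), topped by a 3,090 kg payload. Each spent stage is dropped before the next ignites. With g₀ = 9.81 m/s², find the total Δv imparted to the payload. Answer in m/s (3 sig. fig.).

Δv ≈ 7720 m/s

Ignition mass of stage 1 = 32,300+5,180 + 8,200+683 + 3,090 = 49,453 kg.
Stage 1: m₀ = 49,453 kg, m_f = 49,453 − 32,300 = 17,153 kg; Δv = 251×9.81×ln(2.883) = 2462.3×1.0588 ≈ 2607 m/s.
Stage 2: m₀ = 11,973 kg, m_f = 11,973 − 8,200 = 3,773 kg; Δv = 451×9.81×ln(3.173) = 4424.3×1.1548 ≈ 5109 m/s.
Total Δv = 2607 + 5109 = 7716 m/s.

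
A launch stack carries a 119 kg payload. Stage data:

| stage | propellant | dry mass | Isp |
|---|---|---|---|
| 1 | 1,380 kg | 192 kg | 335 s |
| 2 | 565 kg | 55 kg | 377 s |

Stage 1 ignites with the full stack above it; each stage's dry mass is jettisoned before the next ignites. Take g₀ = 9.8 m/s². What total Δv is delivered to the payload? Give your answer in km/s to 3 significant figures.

Δv ≈ 8.33 km/s

Ignition mass of stage 1 = 1,380+192 + 565+55 + 119 = 2,311 kg.
Stage 1: m₀ = 2,311 kg, m_f = 2,311 − 1,380 = 931 kg; Δv = 335×9.8×ln(2.482) = 3283.0×0.9092 ≈ 2985 m/s.
Stage 2: m₀ = 739 kg, m_f = 739 − 565 = 174 kg; Δv = 377×9.8×ln(4.247) = 3694.6×1.4462 ≈ 5343 m/s.
Total Δv = 2985 + 5343 = 8328 m/s.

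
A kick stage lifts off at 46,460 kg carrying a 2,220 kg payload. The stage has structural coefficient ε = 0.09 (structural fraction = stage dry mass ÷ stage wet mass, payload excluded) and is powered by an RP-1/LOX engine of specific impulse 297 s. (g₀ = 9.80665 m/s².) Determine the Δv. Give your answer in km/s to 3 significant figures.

Stage wet mass = m₀ − payload = 46,460 − 2,220 = 44,240 kg.
Stage dry mass = ε × stage wet mass = 0.09 × 44,240 = 3,981.6 kg.
Burnout mass m_f = stage dry + payload = 3,981.6 + 2,220 = 6,201.6 kg.
v_e = Isp · g₀ = 297 × 9.80665 = 2912.6 m/s.
Rocket equation: Δv = v_e · ln(46,460/6,201.6) = 2912.6 × ln(7.492) = 2912.6 × 2.0138 ≈ 5865 m/s.

Δv ≈ 5.87 km/s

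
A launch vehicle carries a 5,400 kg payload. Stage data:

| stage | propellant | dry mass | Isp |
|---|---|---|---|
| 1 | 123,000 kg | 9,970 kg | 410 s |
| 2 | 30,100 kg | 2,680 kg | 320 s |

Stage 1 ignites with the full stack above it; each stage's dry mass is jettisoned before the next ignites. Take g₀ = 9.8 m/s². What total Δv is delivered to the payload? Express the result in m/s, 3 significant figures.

Ignition mass of stage 1 = 123,000+9,970 + 30,100+2,680 + 5,400 = 171,150 kg.
Stage 1: m₀ = 171,150 kg, m_f = 171,150 − 123,000 = 48,150 kg; Δv = 410×9.8×ln(3.555) = 4018.0×1.2682 ≈ 5096 m/s.
Stage 2: m₀ = 38,180 kg, m_f = 38,180 − 30,100 = 8,080 kg; Δv = 320×9.8×ln(4.725) = 3136.0×1.5529 ≈ 4870 m/s.
Total Δv = 5096 + 4870 = 9966 m/s.

Δv ≈ 9970 m/s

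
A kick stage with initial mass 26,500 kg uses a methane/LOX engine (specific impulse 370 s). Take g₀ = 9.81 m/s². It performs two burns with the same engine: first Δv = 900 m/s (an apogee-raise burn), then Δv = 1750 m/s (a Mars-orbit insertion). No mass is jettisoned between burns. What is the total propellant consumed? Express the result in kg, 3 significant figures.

total propellant consumed ≈ 13700 kg

v_e = Isp · g₀ = 370 × 9.81 = 3629.7 m/s.
After the first burn: m = 26500 × exp(−900/3629.7) = 26500 × 0.78040 = 20,680.6 kg.
After the second burn: m = 20,680.6 × exp(−1750/3629.7) = 20,680.6 × 0.61746 = 12,769.4 kg.
Total propellant = m₀ − m_final = 26500 − 12,769.4 = 13,730.6 kg.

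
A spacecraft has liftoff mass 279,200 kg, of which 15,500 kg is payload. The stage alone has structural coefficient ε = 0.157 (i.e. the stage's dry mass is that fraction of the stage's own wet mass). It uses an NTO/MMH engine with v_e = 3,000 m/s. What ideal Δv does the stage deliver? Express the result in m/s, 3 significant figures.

Δv ≈ 4770 m/s

Stage wet mass = m₀ − payload = 279,200 − 15,500 = 263,700 kg.
Stage dry mass = ε × stage wet mass = 0.157 × 263,700 = 41,400.9 kg.
Burnout mass m_f = stage dry + payload = 41,400.9 + 15,500 = 56,900.9 kg.
Δv = v_e · ln(279,200/56,900.9) = 3000.0 × ln(4.907) = 3000.0 × 1.5906 ≈ 4772 m/s.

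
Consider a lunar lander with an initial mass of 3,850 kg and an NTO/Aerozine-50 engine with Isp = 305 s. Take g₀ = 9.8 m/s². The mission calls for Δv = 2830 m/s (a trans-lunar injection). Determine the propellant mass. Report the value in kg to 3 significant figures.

v_e = Isp · g₀ = 305 × 9.8 = 2989.0 m/s.
m₀/m_f = exp(Δv / v_e) = exp(2830 / 2989.0) = exp(0.9468) = 2.5775.
m_f = 3,850 / 2.5775 = 1,493.7 kg, so propellant = m₀ − m_f = 3,850 − 1,493.7 = 2,356.3 kg.

propellant mass ≈ 2360 kg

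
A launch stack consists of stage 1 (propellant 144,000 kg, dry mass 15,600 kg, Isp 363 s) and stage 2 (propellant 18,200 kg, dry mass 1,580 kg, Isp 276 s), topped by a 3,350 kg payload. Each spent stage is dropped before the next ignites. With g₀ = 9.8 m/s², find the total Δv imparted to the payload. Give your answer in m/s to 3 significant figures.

Ignition mass of stage 1 = 144,000+15,600 + 18,200+1,580 + 3,350 = 182,730 kg.
Stage 1: m₀ = 182,730 kg, m_f = 182,730 − 144,000 = 38,730 kg; Δv = 363×9.8×ln(4.718) = 3557.4×1.5514 ≈ 5519 m/s.
Stage 2: m₀ = 23,130 kg, m_f = 23,130 − 18,200 = 4,930 kg; Δv = 276×9.8×ln(4.692) = 2704.8×1.5458 ≈ 4181 m/s.
Total Δv = 5519 + 4181 = 9700 m/s.

Δv ≈ 9700 m/s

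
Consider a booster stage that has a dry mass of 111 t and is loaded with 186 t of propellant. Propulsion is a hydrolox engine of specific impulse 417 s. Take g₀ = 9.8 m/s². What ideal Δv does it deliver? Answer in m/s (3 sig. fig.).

Δv ≈ 4020 m/s

v_e = Isp · g₀ = 417 × 9.8 = 4086.6 m/s.
m₀ = m_dry + m_prop = 111 + 186 = 297 t.
Δv = v_e · ln(m₀/m_f) = 4086.6 × ln(2.676) = 4086.6 × 0.9842 ≈ 4022.0 m/s.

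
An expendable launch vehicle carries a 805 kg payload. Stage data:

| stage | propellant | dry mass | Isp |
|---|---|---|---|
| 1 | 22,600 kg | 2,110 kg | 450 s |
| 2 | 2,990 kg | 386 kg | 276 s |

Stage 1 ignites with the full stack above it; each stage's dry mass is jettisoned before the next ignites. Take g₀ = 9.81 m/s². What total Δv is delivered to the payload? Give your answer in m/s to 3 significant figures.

Δv ≈ 10100 m/s

Ignition mass of stage 1 = 22,600+2,110 + 2,990+386 + 805 = 28,891 kg.
Stage 1: m₀ = 28,891 kg, m_f = 28,891 − 22,600 = 6,291 kg; Δv = 450×9.81×ln(4.592) = 4414.5×1.5244 ≈ 6730 m/s.
Stage 2: m₀ = 4,181 kg, m_f = 4,181 − 2,990 = 1,191 kg; Δv = 276×9.81×ln(3.51) = 2707.6×1.2558 ≈ 3400 m/s.
Total Δv = 6730 + 3400 = 10130 m/s.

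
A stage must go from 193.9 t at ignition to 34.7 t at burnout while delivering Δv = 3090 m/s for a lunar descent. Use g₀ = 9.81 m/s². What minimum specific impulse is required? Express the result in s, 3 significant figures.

Isp ≈ 183 s

ln(m₀/m_f) = ln(193900/34700) = ln(5.588) = 1.7206.
Rocket equation: v_e = Δv / ln(m₀/m_f) = 3090 / 1.7206 = 1795.9 m/s.
Isp = v_e / g₀ = 1795.9 / 9.81 = 183.1 s.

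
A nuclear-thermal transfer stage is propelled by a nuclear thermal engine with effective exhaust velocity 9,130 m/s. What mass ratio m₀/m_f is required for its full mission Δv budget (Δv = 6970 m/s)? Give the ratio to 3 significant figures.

mass ratio ≈ 2.15

Using Δv = v_e ln(m₀/m_f): m₀/m_f = exp(Δv / v_e) = exp(6970 / 9130.0) = exp(0.7634) = 2.1456.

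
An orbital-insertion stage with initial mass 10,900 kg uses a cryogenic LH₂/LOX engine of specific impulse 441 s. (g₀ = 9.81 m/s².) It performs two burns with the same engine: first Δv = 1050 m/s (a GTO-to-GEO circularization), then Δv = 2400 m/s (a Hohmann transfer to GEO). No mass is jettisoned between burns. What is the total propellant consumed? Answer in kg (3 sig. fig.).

v_e = Isp · g₀ = 441 × 9.81 = 4326.2 m/s.
After the first burn: m = 10900 × exp(−1050/4326.2) = 10900 × 0.78450 = 8,551.05 kg.
After the second burn: m = 8,551.05 × exp(−2400/4326.2) = 8,551.05 × 0.57421 = 4,910.1 kg.
Total propellant = m₀ − m_final = 10900 − 4,910.1 = 5,989.9 kg.

total propellant consumed ≈ 5990 kg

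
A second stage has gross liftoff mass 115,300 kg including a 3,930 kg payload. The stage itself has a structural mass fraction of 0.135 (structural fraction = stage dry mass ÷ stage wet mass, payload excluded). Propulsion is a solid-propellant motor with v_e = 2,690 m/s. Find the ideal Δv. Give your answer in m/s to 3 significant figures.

Stage wet mass = m₀ − payload = 115,300 − 3,930 = 111,370 kg.
Stage dry mass = ε × stage wet mass = 0.135 × 111,370 = 15,035 kg.
Burnout mass m_f = stage dry + payload = 15,035 + 3,930 = 18,965 kg.
Δv = v_e · ln(115,300/18,965) = 2690.0 × ln(6.08) = 2690.0 × 1.8049 ≈ 4855 m/s.

Δv ≈ 4860 m/s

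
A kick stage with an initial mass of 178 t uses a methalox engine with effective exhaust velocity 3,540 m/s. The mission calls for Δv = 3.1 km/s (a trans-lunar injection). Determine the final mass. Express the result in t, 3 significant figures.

final mass ≈ 74.1 t

m₀/m_f = exp(Δv / v_e) = exp(3100 / 3540.0) = exp(0.8757) = 2.4006.
m_f = m₀ / 2.4006 = 178 / 2.4006 = 74.1481 t.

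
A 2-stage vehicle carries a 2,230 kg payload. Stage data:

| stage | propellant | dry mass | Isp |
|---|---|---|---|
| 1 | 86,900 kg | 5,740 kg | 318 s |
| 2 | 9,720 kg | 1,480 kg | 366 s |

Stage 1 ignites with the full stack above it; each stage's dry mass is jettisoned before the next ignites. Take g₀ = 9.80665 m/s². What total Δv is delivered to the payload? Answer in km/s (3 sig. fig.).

Δv ≈ 9.95 km/s

Ignition mass of stage 1 = 86,900+5,740 + 9,720+1,480 + 2,230 = 106,070 kg.
Stage 1: m₀ = 106,070 kg, m_f = 106,070 − 86,900 = 19,170 kg; Δv = 318×9.80665×ln(5.533) = 3118.5×1.7108 ≈ 5335 m/s.
Stage 2: m₀ = 13,430 kg, m_f = 13,430 − 9,720 = 3,710 kg; Δv = 366×9.80665×ln(3.62) = 3589.2×1.2865 ≈ 4617 m/s.
Total Δv = 5335 + 4617 = 9952 m/s.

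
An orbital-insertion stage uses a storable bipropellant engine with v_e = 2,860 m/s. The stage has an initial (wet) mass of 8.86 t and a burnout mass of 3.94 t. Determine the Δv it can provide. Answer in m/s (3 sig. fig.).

Using Δv = v_e ln(m₀/m_f): Δv = v_e · ln(m₀/m_f) = 2860.0 × ln(2.249) = 2860.0 × 0.8104 ≈ 2317.6 m/s.

Δv ≈ 2320 m/s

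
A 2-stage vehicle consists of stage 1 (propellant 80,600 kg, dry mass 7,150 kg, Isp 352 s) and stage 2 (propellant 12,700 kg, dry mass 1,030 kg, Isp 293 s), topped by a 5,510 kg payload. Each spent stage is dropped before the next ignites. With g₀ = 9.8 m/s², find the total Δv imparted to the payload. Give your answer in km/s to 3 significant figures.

Ignition mass of stage 1 = 80,600+7,150 + 12,700+1,030 + 5,510 = 106,990 kg.
Stage 1: m₀ = 106,990 kg, m_f = 106,990 − 80,600 = 26,390 kg; Δv = 352×9.8×ln(4.054) = 3449.6×1.3998 ≈ 4829 m/s.
Stage 2: m₀ = 19,240 kg, m_f = 19,240 − 12,700 = 6,540 kg; Δv = 293×9.8×ln(2.942) = 2871.4×1.0791 ≈ 3098 m/s.
Total Δv = 4829 + 3098 = 7927 m/s.

Δv ≈ 7.93 km/s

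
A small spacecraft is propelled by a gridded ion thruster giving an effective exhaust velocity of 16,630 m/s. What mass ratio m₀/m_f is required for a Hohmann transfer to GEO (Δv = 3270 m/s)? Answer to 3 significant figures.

mass ratio ≈ 1.22

Rocket equation: m₀/m_f = exp(Δv / v_e) = exp(3270 / 16630.0) = exp(0.1966) = 1.2173.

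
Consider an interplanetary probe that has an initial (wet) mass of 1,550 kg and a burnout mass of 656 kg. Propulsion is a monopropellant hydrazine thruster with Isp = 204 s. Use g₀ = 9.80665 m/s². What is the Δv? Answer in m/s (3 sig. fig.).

Δv ≈ 1720 m/s

v_e = Isp · g₀ = 204 × 9.80665 = 2000.6 m/s.
By the Tsiolkovsky rocket equation, Δv = v_e · ln(m₀/m_f) = 2000.6 × ln(2.363) = 2000.6 × 0.8598 ≈ 1720.2 m/s.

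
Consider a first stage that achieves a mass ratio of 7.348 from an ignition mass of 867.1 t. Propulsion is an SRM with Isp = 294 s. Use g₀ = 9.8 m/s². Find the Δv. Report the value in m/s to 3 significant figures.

v_e = Isp · g₀ = 294 × 9.8 = 2881.2 m/s.
Δv = v_e · ln(7.348) = 2881.2 × 1.9944 ≈ 5746.3 m/s.

Δv ≈ 5750 m/s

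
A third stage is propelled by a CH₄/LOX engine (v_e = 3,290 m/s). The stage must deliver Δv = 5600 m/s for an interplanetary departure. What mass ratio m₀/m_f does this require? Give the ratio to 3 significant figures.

m₀/m_f = exp(Δv / v_e) = exp(5600 / 3290.0) = exp(1.7021) = 5.4856.

mass ratio ≈ 5.49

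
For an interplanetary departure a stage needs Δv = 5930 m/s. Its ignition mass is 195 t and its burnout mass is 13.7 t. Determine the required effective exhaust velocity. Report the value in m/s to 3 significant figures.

v_e ≈ 2230 m/s

ln(m₀/m_f) = ln(195000/13700) = ln(14.23) = 2.6556.
Rocket equation: v_e = Δv / ln(m₀/m_f) = 5930 / 2.6556 = 2233.0 m/s.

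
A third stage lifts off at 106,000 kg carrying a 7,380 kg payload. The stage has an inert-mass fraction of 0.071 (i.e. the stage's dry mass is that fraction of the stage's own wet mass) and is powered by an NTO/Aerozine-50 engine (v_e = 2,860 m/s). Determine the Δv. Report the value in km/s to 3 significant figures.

Stage wet mass = m₀ − payload = 106,000 − 7,380 = 98,620 kg.
Stage dry mass = ε × stage wet mass = 0.071 × 98,620 = 7,002.02 kg.
Burnout mass m_f = stage dry + payload = 7,002.02 + 7,380 = 14,382.02 kg.
From the ideal rocket equation, Δv = v_e · ln(106,000/14,382.02) = 2860.0 × ln(7.37) = 2860.0 × 1.9975 ≈ 5713 m/s.

Δv ≈ 5.71 km/s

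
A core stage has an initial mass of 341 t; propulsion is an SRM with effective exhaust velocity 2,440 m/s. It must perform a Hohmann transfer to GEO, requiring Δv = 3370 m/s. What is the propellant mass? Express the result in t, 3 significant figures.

m₀/m_f = exp(Δv / v_e) = exp(3370 / 2440.0) = exp(1.3811) = 3.9795.
m_f = 341 / 3.9795 = 85.6892 t, so propellant = m₀ − m_f = 341 − 85.6892 = 255.3108 t.

propellant mass ≈ 255 t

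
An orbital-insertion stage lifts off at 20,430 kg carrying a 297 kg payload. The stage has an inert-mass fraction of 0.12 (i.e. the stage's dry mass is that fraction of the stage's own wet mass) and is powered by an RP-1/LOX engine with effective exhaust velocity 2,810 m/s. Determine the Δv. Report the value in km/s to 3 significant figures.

Stage wet mass = m₀ − payload = 20,430 − 297 = 20,133 kg.
Stage dry mass = ε × stage wet mass = 0.12 × 20,133 = 2,415.96 kg.
Burnout mass m_f = stage dry + payload = 2,415.96 + 297 = 2,712.96 kg.
Δv = v_e · ln(20,430/2,712.96) = 2810.0 × ln(7.531) = 2810.0 × 2.0190 ≈ 5673 m/s.

Δv ≈ 5.67 km/s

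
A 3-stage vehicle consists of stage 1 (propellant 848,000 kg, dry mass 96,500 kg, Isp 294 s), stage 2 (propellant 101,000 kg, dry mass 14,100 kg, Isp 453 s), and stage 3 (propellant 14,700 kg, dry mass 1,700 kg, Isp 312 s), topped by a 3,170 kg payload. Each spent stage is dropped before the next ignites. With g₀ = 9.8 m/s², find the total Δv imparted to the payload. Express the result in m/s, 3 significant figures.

Ignition mass of stage 1 = 848,000+96,500 + 101,000+14,100 + 14,700+1,700 + 3,170 = 1,079,170 kg.
Stage 1: m₀ = 1,079,170 kg, m_f = 1,079,170 − 848,000 = 231,170 kg; Δv = 294×9.8×ln(4.668) = 2881.2×1.5408 ≈ 4439 m/s.
Stage 2: m₀ = 134,670 kg, m_f = 134,670 − 101,000 = 33,670 kg; Δv = 453×9.8×ln(4) = 4439.4×1.3862 ≈ 6154 m/s.
Stage 3: m₀ = 19,570 kg, m_f = 19,570 − 14,700 = 4,870 kg; Δv = 312×9.8×ln(4.018) = 3057.6×1.3909 ≈ 4253 m/s.
Total Δv = 4439 + 6154 + 4253 = 14846 m/s.

Δv ≈ 14800 m/s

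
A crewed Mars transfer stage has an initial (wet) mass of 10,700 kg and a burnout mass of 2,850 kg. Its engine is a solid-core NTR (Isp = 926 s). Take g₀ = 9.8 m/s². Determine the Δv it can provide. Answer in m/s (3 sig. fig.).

Δv ≈ 12000 m/s

v_e = Isp · g₀ = 926 × 9.8 = 9074.8 m/s.
Δv = v_e · ln(m₀/m_f) = 9074.8 × ln(3.754) = 9074.8 × 1.3229 ≈ 12005.3 m/s.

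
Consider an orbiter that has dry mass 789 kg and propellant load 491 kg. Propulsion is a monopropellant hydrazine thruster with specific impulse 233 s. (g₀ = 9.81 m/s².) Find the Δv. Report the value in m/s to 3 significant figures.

Δv ≈ 1110 m/s

v_e = Isp · g₀ = 233 × 9.81 = 2285.7 m/s.
m₀ = m_dry + m_prop = 789 + 491 = 1,280 kg.
Δv = v_e · ln(m₀/m_f) = 2285.7 × ln(1.622) = 2285.7 × 0.4838 ≈ 1105.9 m/s.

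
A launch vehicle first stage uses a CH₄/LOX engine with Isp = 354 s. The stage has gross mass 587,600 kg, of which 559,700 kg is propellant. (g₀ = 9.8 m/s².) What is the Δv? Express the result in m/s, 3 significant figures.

v_e = Isp · g₀ = 354 × 9.8 = 3469.2 m/s.
m_f = m₀ − m_prop = 587,600 − 559,700 = 27,900 kg.
Rocket equation: Δv = v_e · ln(m₀/m_f) = 3469.2 × ln(21.06) = 3469.2 × 3.0474 ≈ 10572.1 m/s.

Δv ≈ 10600 m/s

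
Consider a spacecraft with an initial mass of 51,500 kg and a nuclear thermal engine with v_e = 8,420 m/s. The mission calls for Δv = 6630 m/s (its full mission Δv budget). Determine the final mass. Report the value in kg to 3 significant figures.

Using Δv = v_e ln(m₀/m_f): m₀/m_f = exp(Δv / v_e) = exp(6630 / 8420.0) = exp(0.7874) = 2.1977.
m_f = m₀ / 2.1977 = 51,500 / 2.1977 = 23,433.6 kg.

final mass ≈ 23400 kg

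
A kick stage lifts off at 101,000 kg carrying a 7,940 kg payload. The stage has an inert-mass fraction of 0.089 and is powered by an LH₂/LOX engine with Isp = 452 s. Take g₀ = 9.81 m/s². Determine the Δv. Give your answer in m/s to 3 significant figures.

Stage wet mass = m₀ − payload = 101,000 − 7,940 = 93,060 kg.
Stage dry mass = ε × stage wet mass = 0.089 × 93,060 = 8,282.34 kg.
Burnout mass m_f = stage dry + payload = 8,282.34 + 7,940 = 16,222.34 kg.
v_e = Isp · g₀ = 452 × 9.81 = 4434.1 m/s.
Using Δv = v_e ln(m₀/m_f): Δv = v_e · ln(101,000/16,222.34) = 4434.1 × ln(6.226) = 4434.1 × 1.8287 ≈ 8109 m/s.

Δv ≈ 8110 m/s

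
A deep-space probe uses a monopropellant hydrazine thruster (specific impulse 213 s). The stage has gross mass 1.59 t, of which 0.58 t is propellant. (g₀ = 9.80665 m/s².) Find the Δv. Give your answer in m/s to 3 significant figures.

v_e = Isp · g₀ = 213 × 9.80665 = 2088.8 m/s.
m_f = m₀ − m_prop = 1.59 − 0.58 = 1.01 t.
Δv = v_e · ln(m₀/m_f) = 2088.8 × ln(1.574) = 2088.8 × 0.4538 ≈ 947.9 m/s.

Δv ≈ 948 m/s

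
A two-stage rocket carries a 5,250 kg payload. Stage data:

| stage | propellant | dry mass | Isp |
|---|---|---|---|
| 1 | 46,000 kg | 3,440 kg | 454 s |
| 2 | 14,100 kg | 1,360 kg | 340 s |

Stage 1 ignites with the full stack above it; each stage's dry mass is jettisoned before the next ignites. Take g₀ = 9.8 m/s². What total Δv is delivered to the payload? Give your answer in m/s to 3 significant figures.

Δv ≈ 8550 m/s

Ignition mass of stage 1 = 46,000+3,440 + 14,100+1,360 + 5,250 = 70,150 kg.
Stage 1: m₀ = 70,150 kg, m_f = 70,150 − 46,000 = 24,150 kg; Δv = 454×9.8×ln(2.905) = 4449.2×1.0664 ≈ 4744 m/s.
Stage 2: m₀ = 20,710 kg, m_f = 20,710 − 14,100 = 6,610 kg; Δv = 340×9.8×ln(3.133) = 3332.0×1.1420 ≈ 3805 m/s.
Total Δv = 4744 + 3805 = 8549 m/s.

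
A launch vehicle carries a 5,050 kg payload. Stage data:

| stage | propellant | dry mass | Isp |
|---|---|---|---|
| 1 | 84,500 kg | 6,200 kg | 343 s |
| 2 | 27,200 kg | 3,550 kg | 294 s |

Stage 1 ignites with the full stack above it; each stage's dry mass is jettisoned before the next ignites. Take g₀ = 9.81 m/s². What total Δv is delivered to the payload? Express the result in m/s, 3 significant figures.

Ignition mass of stage 1 = 84,500+6,200 + 27,200+3,550 + 5,050 = 126,500 kg.
Stage 1: m₀ = 126,500 kg, m_f = 126,500 − 84,500 = 42,000 kg; Δv = 343×9.81×ln(3.012) = 3364.8×1.1026 ≈ 3710 m/s.
Stage 2: m₀ = 35,800 kg, m_f = 35,800 − 27,200 = 8,600 kg; Δv = 294×9.81×ln(4.163) = 2884.1×1.4262 ≈ 4113 m/s.
Total Δv = 3710 + 4113 = 7823 m/s.

Δv ≈ 7820 m/s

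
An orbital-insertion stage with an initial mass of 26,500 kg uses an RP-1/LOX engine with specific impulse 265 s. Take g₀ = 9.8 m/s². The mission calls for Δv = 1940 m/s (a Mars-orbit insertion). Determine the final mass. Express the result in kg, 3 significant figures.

final mass ≈ 12600 kg

v_e = Isp · g₀ = 265 × 9.8 = 2597.0 m/s.
From the ideal rocket equation, m₀/m_f = exp(Δv / v_e) = exp(1940 / 2597.0) = exp(0.7470) = 2.1107.
m_f = m₀ / 2.1107 = 26,500 / 2.1107 = 12,555.1 kg.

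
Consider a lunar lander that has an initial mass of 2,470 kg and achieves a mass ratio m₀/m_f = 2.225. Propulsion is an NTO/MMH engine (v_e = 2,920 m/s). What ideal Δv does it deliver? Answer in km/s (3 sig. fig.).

From the ideal rocket equation, Δv = v_e · ln(2.225) = 2920.0 × 0.7998 ≈ 2335.3 m/s.

Δv ≈ 2.34 km/s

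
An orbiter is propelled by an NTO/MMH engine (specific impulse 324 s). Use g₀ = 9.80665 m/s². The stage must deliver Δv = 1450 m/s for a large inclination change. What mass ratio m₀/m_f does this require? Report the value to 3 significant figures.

v_e = Isp · g₀ = 324 × 9.80665 = 3177.4 m/s.
m₀/m_f = exp(Δv / v_e) = exp(1450 / 3177.4) = exp(0.4564) = 1.5783.

mass ratio ≈ 1.58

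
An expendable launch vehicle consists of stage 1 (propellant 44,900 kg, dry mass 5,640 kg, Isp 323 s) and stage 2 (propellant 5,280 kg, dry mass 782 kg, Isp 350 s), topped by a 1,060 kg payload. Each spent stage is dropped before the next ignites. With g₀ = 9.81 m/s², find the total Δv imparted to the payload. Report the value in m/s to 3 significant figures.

Ignition mass of stage 1 = 44,900+5,640 + 5,280+782 + 1,060 = 57,662 kg.
Stage 1: m₀ = 57,662 kg, m_f = 57,662 − 44,900 = 12,762 kg; Δv = 323×9.81×ln(4.518) = 3168.6×1.5081 ≈ 4779 m/s.
Stage 2: m₀ = 7,122 kg, m_f = 7,122 − 5,280 = 1,842 kg; Δv = 350×9.81×ln(3.866) = 3433.5×1.3523 ≈ 4643 m/s.
Total Δv = 4779 + 4643 = 9422 m/s.

Δv ≈ 9420 m/s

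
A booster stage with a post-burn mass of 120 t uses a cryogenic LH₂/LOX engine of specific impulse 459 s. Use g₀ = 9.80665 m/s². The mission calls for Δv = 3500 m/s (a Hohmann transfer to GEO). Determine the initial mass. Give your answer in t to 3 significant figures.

v_e = Isp · g₀ = 459 × 9.80665 = 4501.3 m/s.
Rocket equation: m₀/m_f = exp(Δv / v_e) = exp(3500 / 4501.3) = exp(0.7776) = 2.1762.
m₀ = m_f × 2.1762 = 120 × 2.1762 = 261.144 t.

initial mass ≈ 261 t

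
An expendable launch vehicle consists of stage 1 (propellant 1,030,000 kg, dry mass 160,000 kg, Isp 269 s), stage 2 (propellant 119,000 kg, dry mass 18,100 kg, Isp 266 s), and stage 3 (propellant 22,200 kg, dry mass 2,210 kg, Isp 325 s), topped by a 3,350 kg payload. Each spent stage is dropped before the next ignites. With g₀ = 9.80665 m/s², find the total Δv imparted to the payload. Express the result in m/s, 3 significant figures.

Δv ≈ 12200 m/s

Ignition mass of stage 1 = 1,030,000+160,000 + 119,000+18,100 + 22,200+2,210 + 3,350 = 1,354,860 kg.
Stage 1: m₀ = 1,354,860 kg, m_f = 1,354,860 − 1,030,000 = 324,860 kg; Δv = 269×9.80665×ln(4.171) = 2638.0×1.4281 ≈ 3767 m/s.
Stage 2: m₀ = 164,860 kg, m_f = 164,860 − 119,000 = 45,860 kg; Δv = 266×9.80665×ln(3.595) = 2608.6×1.2795 ≈ 3338 m/s.
Stage 3: m₀ = 27,760 kg, m_f = 27,760 − 22,200 = 5,560 kg; Δv = 325×9.80665×ln(4.993) = 3187.2×1.6080 ≈ 5125 m/s.
Total Δv = 3767 + 3338 + 5125 = 12230 m/s.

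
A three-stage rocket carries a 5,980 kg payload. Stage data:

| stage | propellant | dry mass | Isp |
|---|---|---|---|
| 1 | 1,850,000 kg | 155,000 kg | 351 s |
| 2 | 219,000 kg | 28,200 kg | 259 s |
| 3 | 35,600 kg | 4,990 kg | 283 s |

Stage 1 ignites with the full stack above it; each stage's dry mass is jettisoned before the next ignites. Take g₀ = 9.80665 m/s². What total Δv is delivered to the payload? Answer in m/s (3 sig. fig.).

Ignition mass of stage 1 = 1,850,000+155,000 + 219,000+28,200 + 35,600+4,990 + 5,980 = 2,298,770 kg.
Stage 1: m₀ = 2,298,770 kg, m_f = 2,298,770 − 1,850,000 = 448,770 kg; Δv = 351×9.80665×ln(5.122) = 3442.1×1.6336 ≈ 5623 m/s.
Stage 2: m₀ = 293,770 kg, m_f = 293,770 − 219,000 = 74,770 kg; Δv = 259×9.80665×ln(3.929) = 2539.9×1.3684 ≈ 3476 m/s.
Stage 3: m₀ = 46,570 kg, m_f = 46,570 − 35,600 = 10,970 kg; Δv = 283×9.80665×ln(4.245) = 2775.3×1.4458 ≈ 4012 m/s.
Total Δv = 5623 + 3476 + 4012 = 13111 m/s.

Δv ≈ 13100 m/s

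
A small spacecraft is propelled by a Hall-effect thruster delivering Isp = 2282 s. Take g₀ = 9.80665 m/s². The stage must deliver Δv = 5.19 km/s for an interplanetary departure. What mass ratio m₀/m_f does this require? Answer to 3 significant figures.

mass ratio ≈ 1.26

v_e = Isp · g₀ = 2282 × 9.80665 = 22378.8 m/s.
m₀/m_f = exp(Δv / v_e) = exp(5190 / 22378.8) = exp(0.2319) = 1.2610.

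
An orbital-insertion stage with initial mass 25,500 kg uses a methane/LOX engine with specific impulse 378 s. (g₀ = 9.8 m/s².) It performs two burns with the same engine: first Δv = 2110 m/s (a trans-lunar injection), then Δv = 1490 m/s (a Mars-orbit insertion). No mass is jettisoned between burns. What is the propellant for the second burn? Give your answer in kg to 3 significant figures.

propellant for the second burn ≈ 4780 kg

v_e = Isp · g₀ = 378 × 9.8 = 3704.4 m/s.
After the first burn: m = 25500 × exp(−2110/3704.4) = 25500 × 0.56576 = 14,426.9 kg.
After the second burn: m = 14,426.9 × exp(−1490/3704.4) = 14,426.9 × 0.66883 = 9,649.14 kg.
Second-burn propellant = 14,426.9 − 9,649.14 = 4,777.76 kg.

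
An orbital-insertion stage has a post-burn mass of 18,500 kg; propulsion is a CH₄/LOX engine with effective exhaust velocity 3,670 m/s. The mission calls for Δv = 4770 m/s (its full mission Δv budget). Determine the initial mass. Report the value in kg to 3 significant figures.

m₀/m_f = exp(Δv / v_e) = exp(4770 / 3670.0) = exp(1.2997) = 3.6683.
m₀ = m_f × 3.6683 = 18,500 × 3.6683 = 67,863.6 kg.

initial mass ≈ 67900 kg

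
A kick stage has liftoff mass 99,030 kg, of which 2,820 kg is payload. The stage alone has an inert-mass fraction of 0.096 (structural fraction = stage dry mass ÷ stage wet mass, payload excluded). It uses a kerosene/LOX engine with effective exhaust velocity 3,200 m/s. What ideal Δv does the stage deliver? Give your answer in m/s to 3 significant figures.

Stage wet mass = m₀ − payload = 99,030 − 2,820 = 96,210 kg.
Stage dry mass = ε × stage wet mass = 0.096 × 96,210 = 9,236.16 kg.
Burnout mass m_f = stage dry + payload = 9,236.16 + 2,820 = 12,056.16 kg.
Rocket equation: Δv = v_e · ln(99,030/12,056.16) = 3200.0 × ln(8.214) = 3200.0 × 2.1058 ≈ 6739 m/s.

Δv ≈ 6740 m/s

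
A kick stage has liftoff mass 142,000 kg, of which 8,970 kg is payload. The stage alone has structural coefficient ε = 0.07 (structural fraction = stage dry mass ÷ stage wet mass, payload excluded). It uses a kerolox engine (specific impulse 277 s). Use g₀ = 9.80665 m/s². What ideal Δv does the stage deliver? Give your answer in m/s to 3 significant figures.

Stage wet mass = m₀ − payload = 142,000 − 8,970 = 133,030 kg.
Stage dry mass = ε × stage wet mass = 0.07 × 133,030 = 9,312.1 kg.
Burnout mass m_f = stage dry + payload = 9,312.1 + 8,970 = 18,282.1 kg.
v_e = Isp · g₀ = 277 × 9.80665 = 2716.4 m/s.
From the ideal rocket equation, Δv = v_e · ln(142,000/18,282.1) = 2716.4 × ln(7.767) = 2716.4 × 2.0499 ≈ 5568 m/s.

Δv ≈ 5570 m/s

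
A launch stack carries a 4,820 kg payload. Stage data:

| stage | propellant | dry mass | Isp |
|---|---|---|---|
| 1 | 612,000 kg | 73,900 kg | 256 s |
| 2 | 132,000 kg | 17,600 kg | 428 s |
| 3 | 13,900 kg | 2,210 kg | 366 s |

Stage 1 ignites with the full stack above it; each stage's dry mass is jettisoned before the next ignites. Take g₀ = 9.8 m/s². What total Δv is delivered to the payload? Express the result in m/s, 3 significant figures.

Ignition mass of stage 1 = 612,000+73,900 + 132,000+17,600 + 13,900+2,210 + 4,820 = 856,430 kg.
Stage 1: m₀ = 856,430 kg, m_f = 856,430 − 612,000 = 244,430 kg; Δv = 256×9.8×ln(3.504) = 2508.8×1.2538 ≈ 3146 m/s.
Stage 2: m₀ = 170,530 kg, m_f = 170,530 − 132,000 = 38,530 kg; Δv = 428×9.8×ln(4.426) = 4194.4×1.4875 ≈ 6239 m/s.
Stage 3: m₀ = 20,930 kg, m_f = 20,930 − 13,900 = 7,030 kg; Δv = 366×9.8×ln(2.977) = 3586.8×1.0910 ≈ 3913 m/s.
Total Δv = 3146 + 6239 + 3913 = 13298 m/s.

Δv ≈ 13300 m/s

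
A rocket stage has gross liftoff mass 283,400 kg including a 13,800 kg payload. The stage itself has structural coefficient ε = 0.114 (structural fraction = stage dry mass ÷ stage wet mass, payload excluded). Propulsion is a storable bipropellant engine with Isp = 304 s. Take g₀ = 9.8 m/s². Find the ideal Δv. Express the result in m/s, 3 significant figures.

Stage wet mass = m₀ − payload = 283,400 − 13,800 = 269,600 kg.
Stage dry mass = ε × stage wet mass = 0.114 × 269,600 = 30,734.4 kg.
Burnout mass m_f = stage dry + payload = 30,734.4 + 13,800 = 44,534.4 kg.
v_e = Isp · g₀ = 304 × 9.8 = 2979.2 m/s.
Using Δv = v_e ln(m₀/m_f): Δv = v_e · ln(283,400/44,534.4) = 2979.2 × ln(6.364) = 2979.2 × 1.8506 ≈ 5513 m/s.

Δv ≈ 5510 m/s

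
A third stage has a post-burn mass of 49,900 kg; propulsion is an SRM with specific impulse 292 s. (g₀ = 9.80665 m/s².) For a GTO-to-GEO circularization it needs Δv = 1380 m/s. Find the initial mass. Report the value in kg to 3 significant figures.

v_e = Isp · g₀ = 292 × 9.80665 = 2863.5 m/s.
m₀/m_f = exp(Δv / v_e) = exp(1380 / 2863.5) = exp(0.4819) = 1.6192.
m₀ = m_f × 1.6192 = 49,900 × 1.6192 = 80,798.1 kg.

initial mass ≈ 80800 kg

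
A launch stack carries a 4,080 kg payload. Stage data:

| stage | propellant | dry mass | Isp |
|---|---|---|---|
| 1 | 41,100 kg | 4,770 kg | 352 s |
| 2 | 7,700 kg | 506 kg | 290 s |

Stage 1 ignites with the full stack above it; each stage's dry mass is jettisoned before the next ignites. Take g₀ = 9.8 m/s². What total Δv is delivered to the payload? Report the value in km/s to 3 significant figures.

Δv ≈ 7.03 km/s

Ignition mass of stage 1 = 41,100+4,770 + 7,700+506 + 4,080 = 58,156 kg.
Stage 1: m₀ = 58,156 kg, m_f = 58,156 − 41,100 = 17,056 kg; Δv = 352×9.8×ln(3.41) = 3449.6×1.2266 ≈ 4231 m/s.
Stage 2: m₀ = 12,286 kg, m_f = 12,286 − 7,700 = 4,586 kg; Δv = 290×9.8×ln(2.679) = 2842.0×0.9855 ≈ 2801 m/s.
Total Δv = 4231 + 2801 = 7032 m/s.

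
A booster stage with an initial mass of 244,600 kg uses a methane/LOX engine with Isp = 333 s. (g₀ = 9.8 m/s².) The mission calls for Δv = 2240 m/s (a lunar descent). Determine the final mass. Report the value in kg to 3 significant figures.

final mass ≈ 123000 kg

v_e = Isp · g₀ = 333 × 9.8 = 3263.4 m/s.
m₀/m_f = exp(Δv / v_e) = exp(2240 / 3263.4) = exp(0.6864) = 1.9866.
m_f = m₀ / 1.9866 = 244,600 / 1.9866 = 123,125 kg.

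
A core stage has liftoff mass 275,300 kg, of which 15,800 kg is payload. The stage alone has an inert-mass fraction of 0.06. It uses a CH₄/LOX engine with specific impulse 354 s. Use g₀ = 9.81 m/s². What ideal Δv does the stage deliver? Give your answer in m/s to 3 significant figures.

Δv ≈ 7540 m/s

Stage wet mass = m₀ − payload = 275,300 − 15,800 = 259,500 kg.
Stage dry mass = ε × stage wet mass = 0.06 × 259,500 = 15,570 kg.
Burnout mass m_f = stage dry + payload = 15,570 + 15,800 = 31,370 kg.
v_e = Isp · g₀ = 354 × 9.81 = 3472.7 m/s.
By the Tsiolkovsky rocket equation, Δv = v_e · ln(275,300/31,370) = 3472.7 × ln(8.776) = 3472.7 × 2.1720 ≈ 7543 m/s.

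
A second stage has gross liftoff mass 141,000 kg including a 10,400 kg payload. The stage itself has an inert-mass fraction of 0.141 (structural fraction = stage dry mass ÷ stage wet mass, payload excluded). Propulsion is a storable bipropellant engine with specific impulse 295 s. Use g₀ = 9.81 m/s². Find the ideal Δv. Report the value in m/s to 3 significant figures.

Stage wet mass = m₀ − payload = 141,000 − 10,400 = 130,600 kg.
Stage dry mass = ε × stage wet mass = 0.141 × 130,600 = 18,414.6 kg.
Burnout mass m_f = stage dry + payload = 18,414.6 + 10,400 = 28,814.6 kg.
v_e = Isp · g₀ = 295 × 9.81 = 2894.0 m/s.
Δv = v_e · ln(141,000/28,814.6) = 2894.0 × ln(4.893) = 2894.0 × 1.5879 ≈ 4595 m/s.

Δv ≈ 4600 m/s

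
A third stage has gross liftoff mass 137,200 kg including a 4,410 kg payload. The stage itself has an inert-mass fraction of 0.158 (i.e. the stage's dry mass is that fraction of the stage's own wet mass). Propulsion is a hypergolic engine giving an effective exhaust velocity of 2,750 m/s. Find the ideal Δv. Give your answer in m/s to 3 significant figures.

Stage wet mass = m₀ − payload = 137,200 − 4,410 = 132,790 kg.
Stage dry mass = ε × stage wet mass = 0.158 × 132,790 = 20,980.8 kg.
Burnout mass m_f = stage dry + payload = 20,980.8 + 4,410 = 25,390.8 kg.
By the Tsiolkovsky rocket equation, Δv = v_e · ln(137,200/25,390.8) = 2750.0 × ln(5.404) = 2750.0 × 1.6871 ≈ 4639 m/s.

Δv ≈ 4640 m/s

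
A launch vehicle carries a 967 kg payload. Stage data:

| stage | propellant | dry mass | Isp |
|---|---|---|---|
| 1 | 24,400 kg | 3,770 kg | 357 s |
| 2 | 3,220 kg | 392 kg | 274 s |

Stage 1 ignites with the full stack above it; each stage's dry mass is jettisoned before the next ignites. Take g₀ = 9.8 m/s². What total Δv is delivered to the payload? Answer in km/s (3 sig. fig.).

Ignition mass of stage 1 = 24,400+3,770 + 3,220+392 + 967 = 32,749 kg.
Stage 1: m₀ = 32,749 kg, m_f = 32,749 − 24,400 = 8,349 kg; Δv = 357×9.8×ln(3.923) = 3498.6×1.3667 ≈ 4782 m/s.
Stage 2: m₀ = 4,579 kg, m_f = 4,579 − 3,220 = 1,359 kg; Δv = 274×9.8×ln(3.369) = 2685.2×1.2147 ≈ 3262 m/s.
Total Δv = 4782 + 3262 = 8044 m/s.

Δv ≈ 8.04 km/s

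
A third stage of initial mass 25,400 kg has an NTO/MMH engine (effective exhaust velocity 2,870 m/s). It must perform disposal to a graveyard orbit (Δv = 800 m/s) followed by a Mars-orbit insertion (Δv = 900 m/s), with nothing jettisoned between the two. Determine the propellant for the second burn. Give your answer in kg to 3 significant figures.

propellant for the second burn ≈ 5170 kg

After the first burn: m = 25400 × exp(−800/2870.0) = 25400 × 0.75673 = 19,220.9 kg.
After the second burn: m = 19,220.9 × exp(−900/2870.0) = 19,220.9 × 0.73082 = 14,047 kg.
Second-burn propellant = 19,220.9 − 14,047 = 5,173.9 kg.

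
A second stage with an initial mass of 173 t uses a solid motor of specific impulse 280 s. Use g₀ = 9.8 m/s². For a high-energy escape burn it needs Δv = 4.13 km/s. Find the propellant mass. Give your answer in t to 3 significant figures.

propellant mass ≈ 135 t

v_e = Isp · g₀ = 280 × 9.8 = 2744.0 m/s.
By the Tsiolkovsky rocket equation, m₀/m_f = exp(Δv / v_e) = exp(4130 / 2744.0) = exp(1.5051) = 4.5046.
m_f = 173 / 4.5046 = 38.4052 t, so propellant = m₀ − m_f = 173 − 38.4052 = 134.5948 t.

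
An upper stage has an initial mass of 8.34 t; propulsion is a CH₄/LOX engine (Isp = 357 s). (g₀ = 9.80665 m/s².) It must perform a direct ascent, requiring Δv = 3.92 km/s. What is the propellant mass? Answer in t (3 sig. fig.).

propellant mass ≈ 5.62 t

v_e = Isp · g₀ = 357 × 9.80665 = 3501.0 m/s.
m₀/m_f = exp(Δv / v_e) = exp(3920 / 3501.0) = exp(1.1197) = 3.0639.
m_f = 8.34 / 3.0639 = 2.72202 t, so propellant = m₀ − m_f = 8.34 − 2.72202 = 5.61798 t.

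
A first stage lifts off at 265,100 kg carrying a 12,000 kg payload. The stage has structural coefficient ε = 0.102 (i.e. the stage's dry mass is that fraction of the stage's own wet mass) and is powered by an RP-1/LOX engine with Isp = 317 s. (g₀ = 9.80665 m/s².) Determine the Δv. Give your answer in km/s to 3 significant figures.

Stage wet mass = m₀ − payload = 265,100 − 12,000 = 253,100 kg.
Stage dry mass = ε × stage wet mass = 0.102 × 253,100 = 25,816.2 kg.
Burnout mass m_f = stage dry + payload = 25,816.2 + 12,000 = 37,816.2 kg.
v_e = Isp · g₀ = 317 × 9.80665 = 3108.7 m/s.
Δv = v_e · ln(265,100/37,816.2) = 3108.7 × ln(7.01) = 3108.7 × 1.9474 ≈ 6054 m/s.

Δv ≈ 6.05 km/s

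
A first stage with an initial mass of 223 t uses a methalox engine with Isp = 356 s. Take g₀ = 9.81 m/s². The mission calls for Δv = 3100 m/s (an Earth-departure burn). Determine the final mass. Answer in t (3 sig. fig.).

final mass ≈ 91.8 t

v_e = Isp · g₀ = 356 × 9.81 = 3492.4 m/s.
From the ideal rocket equation, m₀/m_f = exp(Δv / v_e) = exp(3100 / 3492.4) = exp(0.8877) = 2.4294.
m_f = m₀ / 2.4294 = 223 / 2.4294 = 91.7922 t.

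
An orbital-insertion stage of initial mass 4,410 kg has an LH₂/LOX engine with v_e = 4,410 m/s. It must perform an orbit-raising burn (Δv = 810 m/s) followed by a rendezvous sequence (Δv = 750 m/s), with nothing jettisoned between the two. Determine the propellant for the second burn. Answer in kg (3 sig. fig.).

After the first burn: m = 4410 × exp(−810/4410.0) = 4410 × 0.83221 = 3,670.05 kg.
After the second burn: m = 3,670.05 × exp(−750/4410.0) = 3,670.05 × 0.84361 = 3,096.09 kg.
Second-burn propellant = 3,670.05 − 3,096.09 = 573.96 kg.

propellant for the second burn ≈ 574 kg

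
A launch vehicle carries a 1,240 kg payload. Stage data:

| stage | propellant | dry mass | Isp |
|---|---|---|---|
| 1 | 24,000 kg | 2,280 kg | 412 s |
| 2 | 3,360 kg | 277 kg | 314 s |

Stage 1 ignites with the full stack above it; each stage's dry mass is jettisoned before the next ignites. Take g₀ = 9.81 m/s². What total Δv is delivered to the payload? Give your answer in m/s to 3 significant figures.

Ignition mass of stage 1 = 24,000+2,280 + 3,360+277 + 1,240 = 31,157 kg.
Stage 1: m₀ = 31,157 kg, m_f = 31,157 − 24,000 = 7,157 kg; Δv = 412×9.81×ln(4.353) = 4041.7×1.4709 ≈ 5945 m/s.
Stage 2: m₀ = 4,877 kg, m_f = 4,877 − 3,360 = 1,517 kg; Δv = 314×9.81×ln(3.215) = 3080.3×1.1678 ≈ 3597 m/s.
Total Δv = 5945 + 3597 = 9542 m/s.

Δv ≈ 9540 m/s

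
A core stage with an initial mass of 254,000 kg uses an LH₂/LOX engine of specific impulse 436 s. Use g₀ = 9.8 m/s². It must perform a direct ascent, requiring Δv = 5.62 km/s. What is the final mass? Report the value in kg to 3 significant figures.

final mass ≈ 68200 kg

v_e = Isp · g₀ = 436 × 9.8 = 4272.8 m/s.
m₀/m_f = exp(Δv / v_e) = exp(5620 / 4272.8) = exp(1.3153) = 3.7259.
m_f = m₀ / 3.7259 = 254,000 / 3.7259 = 68,171.4 kg.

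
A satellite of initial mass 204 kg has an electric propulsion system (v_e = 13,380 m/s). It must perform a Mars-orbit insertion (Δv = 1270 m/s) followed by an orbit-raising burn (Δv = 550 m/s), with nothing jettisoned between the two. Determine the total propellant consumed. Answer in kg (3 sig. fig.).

total propellant consumed ≈ 25.9 kg

After the first burn: m = 204 × exp(−1270/13380.0) = 204 × 0.90945 = 185.528 kg.
After the second burn: m = 185.528 × exp(−550/13380.0) = 185.528 × 0.95973 = 178.057 kg.
Total propellant = m₀ − m_final = 204 − 178.057 = 25.943 kg.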